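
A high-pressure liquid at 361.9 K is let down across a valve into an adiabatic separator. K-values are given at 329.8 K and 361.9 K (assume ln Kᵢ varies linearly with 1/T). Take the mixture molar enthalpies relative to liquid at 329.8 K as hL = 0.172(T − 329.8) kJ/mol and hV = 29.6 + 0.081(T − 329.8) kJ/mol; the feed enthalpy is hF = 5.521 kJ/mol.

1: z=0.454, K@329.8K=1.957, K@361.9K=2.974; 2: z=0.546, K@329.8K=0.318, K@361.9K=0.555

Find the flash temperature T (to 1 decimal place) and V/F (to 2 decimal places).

T = 333.2 K, V/F = 0.17

Adiabatic flash: solve Rachford–Rice at each trial T, then check hF = ψ·hV(T) + (1−ψ)·hL(T).
  T = 329.8 K: K = (1.957, 0.318), RR gives ψ = 0.095, H_out = 2.817 kJ/mol
  T = 361.9 K: K = (2.974, 0.555), RR gives ψ = 0.744, H_out = 25.360 kJ/mol
  T = 345.9 K: K = (2.438, 0.426), RR gives ψ = 0.411, H_out = 14.334 kJ/mol
  T = 337.9 K: K = (2.191, 0.370), RR gives ψ = 0.262, H_out = 8.953 kJ/mol
  T = 333.9 K: K = (2.074, 0.343), RR gives ψ = 0.183, H_out = 6.054 kJ/mol
  T = 331.9 K: K = (2.016, 0.331), RR gives ψ = 0.141, H_out = 4.516 kJ/mol
Linear interpolation between T = 331.9 (H_out = 4.516) and T = 333.9 (H_out = 6.054) on hF = 5.521 gives T ≈ 333.2 K, at which ψ = 0.17.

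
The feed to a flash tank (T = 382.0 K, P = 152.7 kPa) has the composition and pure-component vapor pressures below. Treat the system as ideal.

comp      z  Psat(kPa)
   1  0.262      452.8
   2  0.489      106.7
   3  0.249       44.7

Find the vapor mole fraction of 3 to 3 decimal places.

y_3 = 0.086

Raoult's law: Kᵢ = Pᵢˢᵃᵗ/P = Pᵢˢᵃᵗ/152.7.
  K_1 = 452.8/152.7 = 2.96529, K_2 = 106.7/152.7 = 0.69876, K_3 = 44.7/152.7 = 0.29273
Rachford–Rice: g(ψ) = Σ zᵢ(Kᵢ−1)/(1+ψ(Kᵢ−1)) = 0.
Check two-phase: ΣzᵢKᵢ = 1.191 > 1 and Σzᵢ/Kᵢ = 1.639 > 1, so g(0) = 0.191 > 0 and g(1) = -0.639 < 0.
Iterate (Newton) starting at ψ = 0.53:
  ψ = 0.530: g = -0.2048, g' = -0.624 → ψ = 0.202
  ψ = 0.202: g = 0.0063, g' = -0.738 → ψ = 0.210
  ψ = 0.210: g = 0.0000, g' = -0.729 → ψ = 0.211
Converged at ψ = 0.211.
Compositions from xᵢ = zᵢ/(1+ψ(Kᵢ−1)), yᵢ = Kᵢxᵢ:
  1: x = 0.185, y = 0.550
  2: x = 0.522, y = 0.365
  3: x = 0.293, y = 0.086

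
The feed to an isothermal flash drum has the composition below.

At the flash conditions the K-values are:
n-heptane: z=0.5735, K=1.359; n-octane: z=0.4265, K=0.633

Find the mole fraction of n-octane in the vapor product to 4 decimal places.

Newton–Raphson from β = 0.53:
  β = 0.5300: g = -0.02135, g' = -0.1407 → β = 0.3783
  β = 0.3783: g = -0.00049, g' = -0.1348 → β = 0.3746
Converged at β = 0.3746.
Compositions from xᵢ = zᵢ/(1+β(Kᵢ−1)), yᵢ = Kᵢxᵢ:
  n-heptane: x = 0.5055, y = 0.6870
  n-octane: x = 0.4945, y = 0.3130

y_n-octane = 0.3130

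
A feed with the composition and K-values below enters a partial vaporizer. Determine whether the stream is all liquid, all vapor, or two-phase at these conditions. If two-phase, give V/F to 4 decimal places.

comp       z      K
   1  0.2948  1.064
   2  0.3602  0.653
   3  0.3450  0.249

all liquid

ΣzᵢKᵢ = 0.6348; Σzᵢ/Kᵢ = 2.2142.
Since ΣzᵢKᵢ < 1 the mixture is below its bubble point — single liquid phase.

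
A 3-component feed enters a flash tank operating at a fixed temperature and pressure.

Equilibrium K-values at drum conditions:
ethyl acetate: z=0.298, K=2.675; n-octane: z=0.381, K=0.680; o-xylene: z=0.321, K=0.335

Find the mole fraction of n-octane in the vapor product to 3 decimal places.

y_n-octane = 0.276

Let ψ = V/F and solve Σ zᵢ(Kᵢ−1)/(1+ψ(Kᵢ−1)) = 0.
Check two-phase: ΣzᵢKᵢ = 1.164 > 1 and Σzᵢ/Kᵢ = 1.630 > 1, so g(0) = 0.164 > 0 and g(1) = -0.630 < 0.
Newton iteration, ψ⁰ = 0.5:
  ψ = 0.500: g = -0.1933, g' = -0.622 → ψ = 0.189
  ψ = 0.189: g = 0.0052, g' = -0.712 → ψ = 0.196
Converged at ψ = 0.196.
Compositions from xᵢ = zᵢ/(1+ψ(Kᵢ−1)), yᵢ = Kᵢxᵢ:
  ethyl acetate: x = 0.224, y = 0.600
  n-octane: x = 0.407, y = 0.276
  o-xylene: x = 0.369, y = 0.124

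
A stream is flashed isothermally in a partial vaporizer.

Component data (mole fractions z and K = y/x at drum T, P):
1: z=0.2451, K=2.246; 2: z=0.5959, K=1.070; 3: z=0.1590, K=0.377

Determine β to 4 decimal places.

Material balance + equilibrium reduce to Σ zᵢ(Kᵢ−1)/(1+β(Kᵢ−1)) = 0.
Feasibility: ΣzᵢKᵢ = 1.2481, Σzᵢ/Kᵢ = 1.0878 — both > 1, two phases present.
Newton–Raphson from β = 0.5:
  β = 0.5000: g = 0.08460, g' = -0.2774 → β = 0.8050
  β = 0.8050: g = -0.00676, g' = -0.3458 → β = 0.7854
  β = 0.7854: g = -0.00009, g' = -0.3365 → β = 0.7852
Converged at β = 0.7852.

β = 0.7852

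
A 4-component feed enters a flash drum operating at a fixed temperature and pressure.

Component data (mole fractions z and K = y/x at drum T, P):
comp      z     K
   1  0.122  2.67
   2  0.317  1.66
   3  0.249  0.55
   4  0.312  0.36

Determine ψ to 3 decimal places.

Let ψ = V/F and solve Σ zᵢ(Kᵢ−1)/(1+ψ(Kᵢ−1)) = 0.
Check two-phase: ΣzᵢKᵢ = 1.101 > 1 and Σzᵢ/Kᵢ = 1.556 > 1, so g(0) = 0.101 > 0 and g(1) = -0.556 < 0.
Iterate (Newton) starting at ψ = 0.46:
  ψ = 0.460: g = -0.1486, g' = -0.527 → ψ = 0.178
  ψ = 0.178: g = -0.0029, g' = -0.535 → ψ = 0.173
Converged at ψ = 0.173.

ψ = 0.173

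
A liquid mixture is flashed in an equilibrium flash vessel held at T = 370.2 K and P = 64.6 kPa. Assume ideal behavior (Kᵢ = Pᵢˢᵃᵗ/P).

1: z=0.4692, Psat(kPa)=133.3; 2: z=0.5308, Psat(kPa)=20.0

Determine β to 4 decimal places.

Raoult's law: Kᵢ = Pᵢˢᵃᵗ/P = Pᵢˢᵃᵗ/64.6.
  K_1 = 133.3/64.6 = 2.063467, K_2 = 20.0/64.6 = 0.309598
Let β = V/F and solve Σ zᵢ(Kᵢ−1)/(1+β(Kᵢ−1)) = 0.
Check two-phase: ΣzᵢKᵢ = 1.1325 > 1 and Σzᵢ/Kᵢ = 1.9419 > 1, so g(0) = 0.1325 > 0 and g(1) = -0.9419 < 0.
Binary case is linear: z₁(K₁−1)(1+β(K₂−1)) + z₂(K₂−1)(1+β(K₁−1)) = 0
⇒ β = [z₁(K₁−1)+z₂(K₂−1)] / [−(K₁−1)(K₂−1)] = 0.13251/0.73422 = 0.1805

β = 0.1805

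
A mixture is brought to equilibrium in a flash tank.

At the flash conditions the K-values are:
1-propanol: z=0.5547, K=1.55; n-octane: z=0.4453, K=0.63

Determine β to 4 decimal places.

β = 0.6896

Rachford–Rice: g(β) = Σ zᵢ(Kᵢ−1)/(1+β(Kᵢ−1)) = 0.
Feasibility: ΣzᵢKᵢ = 1.1403, Σzᵢ/Kᵢ = 1.0647 — both > 1, two phases present.
Iterate (Newton) starting at β = 0.5:
  β = 0.5000: g = 0.03712, g' = -0.1950 → β = 0.6904
  β = 0.6904: g = -0.00016, g' = -0.1981 → β = 0.6896
Converged at β = 0.6896.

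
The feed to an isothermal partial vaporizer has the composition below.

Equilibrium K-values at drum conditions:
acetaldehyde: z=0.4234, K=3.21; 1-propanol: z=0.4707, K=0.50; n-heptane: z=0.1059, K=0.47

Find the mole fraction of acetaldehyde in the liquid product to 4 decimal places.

Let β = V/F and solve Σ zᵢ(Kᵢ−1)/(1+β(Kᵢ−1)) = 0.
g(0) = ΣzᵢKᵢ − 1 = 0.6442 and g(1) = 1 − Σzᵢ/Kᵢ = -0.2986, so a root lies in (0, 1).
Newton–Raphson from β = 0.5:
  β = 0.5000: g = 0.05436, g' = -0.7310 → β = 0.5744
  β = 0.5744: g = 0.00147, g' = -0.6946 → β = 0.5765
Converged at β = 0.5765.
Compositions from xᵢ = zᵢ/(1+β(Kᵢ−1)), yᵢ = Kᵢxᵢ:
  acetaldehyde: x = 0.1862, y = 0.5977
  1-propanol: x = 0.6613, y = 0.3307
  n-heptane: x = 0.1525, y = 0.0717

x_acetaldehyde = 0.1862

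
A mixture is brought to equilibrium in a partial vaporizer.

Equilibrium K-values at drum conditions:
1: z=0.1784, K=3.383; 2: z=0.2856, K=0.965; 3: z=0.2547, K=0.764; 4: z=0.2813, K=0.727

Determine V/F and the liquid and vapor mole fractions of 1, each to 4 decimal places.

Newton–Raphson from V/F = 0.32:
  V/F = 0.3200: g = 0.08192, g' = -0.3682 → V/F = 0.5425
  V/F = 0.5425: g = 0.01615, g' = -0.2406 → V/F = 0.6096
  V/F = 0.6096: g = 0.00078, g' = -0.2183 → V/F = 0.6132
Converged at V/F = 0.6132.
Compositions from xᵢ = zᵢ/(1+V/F(Kᵢ−1)), yᵢ = Kᵢxᵢ:
  1: x = 0.0725, y = 0.2452
  2: x = 0.2919, y = 0.2816
  3: x = 0.2978, y = 0.2275
  4: x = 0.3379, y = 0.2456

V/F = 0.6132, x_1 = 0.0725, y_1 = 0.2452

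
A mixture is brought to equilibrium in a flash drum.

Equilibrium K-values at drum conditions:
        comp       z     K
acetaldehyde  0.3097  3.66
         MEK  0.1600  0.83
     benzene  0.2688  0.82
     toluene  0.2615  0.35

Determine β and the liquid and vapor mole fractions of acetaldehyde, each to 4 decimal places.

β = 0.5287, x_acetaldehyde = 0.1287, y_acetaldehyde = 0.4710

Newton iteration, β⁰ = 0.58:
  β = 0.5800: g = -0.03306, g' = -0.6401 → β = 0.5284
  β = 0.5284: g = 0.00024, g' = -0.6512 → β = 0.5287
Converged at β = 0.5287.
Compositions from xᵢ = zᵢ/(1+β(Kᵢ−1)), yᵢ = Kᵢxᵢ:
  acetaldehyde: x = 0.1287, y = 0.4710
  MEK: x = 0.1758, y = 0.1459
  benzene: x = 0.2971, y = 0.2436
  toluene: x = 0.3984, y = 0.1394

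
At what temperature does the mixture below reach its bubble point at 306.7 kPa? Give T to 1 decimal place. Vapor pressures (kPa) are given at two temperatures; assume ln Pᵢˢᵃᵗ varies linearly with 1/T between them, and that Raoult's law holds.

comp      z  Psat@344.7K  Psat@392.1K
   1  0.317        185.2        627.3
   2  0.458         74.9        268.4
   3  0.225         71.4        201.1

Bubble-point temperature: ΣzᵢPᵢˢᵃᵗ(T) = P. Interpolate ln Pᵢˢᵃᵗ = aᵢ + bᵢ/T.
  T = 344.7 K: ΣzᵢPᵢˢᵃᵗ = 109.08 kPa
  T = 392.1 K: ΣzᵢPᵢˢᵃᵗ = 367.03 kPa
  T = 368.4 K: ΣzᵢPᵢˢᵃᵗ = 207.91 kPa
  T = 380.2 K: ΣzᵢPᵢˢᵃᵗ = 278.32 kPa
  T = 386.1 K: ΣzᵢPᵢˢᵃᵗ = 319.91 kPa
  T = 383.1 K: ΣzᵢPᵢˢᵃᵗ = 298.20 kPa
  T = 384.6 K: ΣzᵢPᵢˢᵃᵗ = 308.90 kPa
Interpolating between 383.1 K and 384.6 K gives T ≈ 384.3 K.

T = 384.3 K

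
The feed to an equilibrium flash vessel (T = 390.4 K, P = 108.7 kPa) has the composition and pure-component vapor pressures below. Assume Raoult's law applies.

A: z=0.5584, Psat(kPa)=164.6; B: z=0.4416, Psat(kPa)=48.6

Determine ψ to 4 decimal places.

Raoult's law: Kᵢ = Pᵢˢᵃᵗ/P = Pᵢˢᵃᵗ/108.7.
  K_A = 164.6/108.7 = 1.514259, K_B = 48.6/108.7 = 0.447102
Binary case is linear: z₁(K₁−1)(1+ψ(K₂−1)) + z₂(K₂−1)(1+ψ(K₁−1)) = 0
⇒ ψ = [z₁(K₁−1)+z₂(K₂−1)] / [−(K₁−1)(K₂−1)] = 0.04300/0.28433 = 0.1512

ψ = 0.1512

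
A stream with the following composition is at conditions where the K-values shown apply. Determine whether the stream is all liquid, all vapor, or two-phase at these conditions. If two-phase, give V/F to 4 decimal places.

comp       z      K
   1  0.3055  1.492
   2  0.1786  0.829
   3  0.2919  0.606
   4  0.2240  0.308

all liquid

ΣzᵢKᵢ = 0.8497; Σzᵢ/Kᵢ = 1.6292.
Since ΣzᵢKᵢ < 1 the mixture is below its bubble point — single liquid phase.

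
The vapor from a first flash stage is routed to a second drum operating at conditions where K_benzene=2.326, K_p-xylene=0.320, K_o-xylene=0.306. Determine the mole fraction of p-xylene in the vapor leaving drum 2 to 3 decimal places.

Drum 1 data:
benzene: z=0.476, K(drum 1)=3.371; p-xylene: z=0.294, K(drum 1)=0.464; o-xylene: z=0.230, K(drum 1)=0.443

y_p-xylene (drum 2) = 0.119

Drum 1:
Iterate (Newton) starting at ψ₁ = 0.57:
  ψ₁ = 0.570: g = 0.0653, g' = -0.812 → ψ₁ = 0.650
  ψ₁ = 0.650: g = 0.0011, g' = -0.789 → ψ₁ = 0.652
Converged at ψ₁ = 0.652.
Drum-1 compositions:
  benzene: x = 0.187, y = 0.630
  p-xylene: x = 0.452, y = 0.210
  o-xylene: x = 0.361, y = 0.160
Drum-2 feed = drum-1 vapor: z₂ = (0.6303, 0.2097, 0.1600).
Drum 2:
Let ψ₂ = V/F and solve Σ zᵢ(Kᵢ−1)/(1+ψ₂(Kᵢ−1)) = 0.
Feasibility: ΣzᵢKᵢ = 1.582, Σzᵢ/Kᵢ = 1.449 — both > 1, two phases present.
Newton iteration, ψ₂⁰ = 0.5:
  ψ₂ = 0.500: g = 0.1166, g' = -0.804 → ψ₂ = 0.645
  ψ₂ = 0.645: g = -0.0044, g' = -0.882 → ψ₂ = 0.640
Converged at ψ₂ = 0.640.
  benzene: x = 0.341, y = 0.793
  p-xylene: x = 0.371, y = 0.119
  o-xylene: x = 0.288, y = 0.088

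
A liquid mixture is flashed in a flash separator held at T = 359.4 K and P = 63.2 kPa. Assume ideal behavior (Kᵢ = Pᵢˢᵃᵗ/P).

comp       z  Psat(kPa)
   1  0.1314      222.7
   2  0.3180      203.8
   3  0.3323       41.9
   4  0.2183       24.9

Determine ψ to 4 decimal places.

Raoult's law: Kᵢ = Pᵢˢᵃᵗ/P = Pᵢˢᵃᵗ/63.2.
  K_1 = 222.7/63.2 = 3.523734, K_2 = 203.8/63.2 = 3.224684, K_3 = 41.9/63.2 = 0.662975, K_4 = 24.9/63.2 = 0.393987
Let ψ = V/F and solve Σ zᵢ(Kᵢ−1)/(1+ψ(Kᵢ−1)) = 0.
g(0) = ΣzᵢKᵢ − 1 = 0.7948 and g(1) = 1 − Σzᵢ/Kᵢ = -0.1912, so a root lies in (0, 1).
Iterate (Newton) starting at ψ = 0.69:
  ψ = 0.6900: g = 0.02674, g' = -0.6572 → ψ = 0.7307
Converged at ψ = 0.7307.

ψ = 0.7307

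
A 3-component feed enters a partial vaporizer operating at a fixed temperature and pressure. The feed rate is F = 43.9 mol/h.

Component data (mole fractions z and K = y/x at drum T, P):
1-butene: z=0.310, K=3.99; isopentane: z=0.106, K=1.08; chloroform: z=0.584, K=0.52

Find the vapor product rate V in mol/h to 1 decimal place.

V = 22.7 mol/h

Iterate (Newton) starting at V/F = 0.42:
  V/F = 0.420: g = 0.0680, g' = -0.756 → V/F = 0.510
  V/F = 0.510: g = 0.0041, g' = -0.671 → V/F = 0.516
Converged at V/F = 0.516.
Then V = V/F·F = 0.5161·43.9 = 22.7 mol/h and L = F − V = 21.2 mol/h.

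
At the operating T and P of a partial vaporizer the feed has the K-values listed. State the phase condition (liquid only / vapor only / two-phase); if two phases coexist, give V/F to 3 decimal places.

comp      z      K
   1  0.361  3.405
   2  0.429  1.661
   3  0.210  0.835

vapor only

ΣzᵢKᵢ = 2.117; Σzᵢ/Kᵢ = 0.616.
Since Σzᵢ/Kᵢ < 1 the mixture is above its dew point — single vapor phase.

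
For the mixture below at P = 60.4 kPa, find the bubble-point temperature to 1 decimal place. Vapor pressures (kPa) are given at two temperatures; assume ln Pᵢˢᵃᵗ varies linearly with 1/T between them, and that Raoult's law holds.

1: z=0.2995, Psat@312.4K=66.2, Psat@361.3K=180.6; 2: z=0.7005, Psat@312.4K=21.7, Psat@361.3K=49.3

T = 339.4 K

Bubble-point temperature: ΣzᵢPᵢˢᵃᵗ(T) = P. Interpolate ln Pᵢˢᵃᵗ = aᵢ + bᵢ/T.
  T = 312.4 K: ΣzᵢPᵢˢᵃᵗ = 35.03 kPa
  T = 361.3 K: ΣzᵢPᵢˢᵃᵗ = 88.62 kPa
  T = 336.9 K: ΣzᵢPᵢˢᵃᵗ = 57.62 kPa
  T = 349.1 K: ΣzᵢPᵢˢᵃᵗ = 71.99 kPa
  T = 343.0 K: ΣzᵢPᵢˢᵃᵗ = 64.53 kPa
  T = 339.9 K: ΣzᵢPᵢˢᵃᵗ = 60.95 kPa
  T = 338.4 K: ΣzᵢPᵢˢᵃᵗ = 59.27 kPa
Interpolating between 338.4 K and 339.9 K gives T ≈ 339.4 K.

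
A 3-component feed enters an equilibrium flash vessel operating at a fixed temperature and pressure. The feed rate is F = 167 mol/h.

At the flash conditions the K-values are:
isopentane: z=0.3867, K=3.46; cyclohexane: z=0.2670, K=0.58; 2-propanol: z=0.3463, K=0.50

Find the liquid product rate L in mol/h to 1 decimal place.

L = 70.2 mol/h

Newton iteration, β⁰ = 0.37:
  β = 0.3700: g = 0.15277, g' = -0.8377 → β = 0.5524
  β = 0.5524: g = 0.01805, g' = -0.6657 → β = 0.5795
  β = 0.5795: g = 0.00020, g' = -0.6517 → β = 0.5798
Converged at β = 0.5798.
Then V = β·F = 0.5798·167 = 96.8 mol/h and L = F − V = 70.2 mol/h.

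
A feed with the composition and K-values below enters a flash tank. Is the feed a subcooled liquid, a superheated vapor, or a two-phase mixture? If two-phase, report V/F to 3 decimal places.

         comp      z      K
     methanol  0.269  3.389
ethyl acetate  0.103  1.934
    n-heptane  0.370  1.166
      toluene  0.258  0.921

ΣzᵢKᵢ = 1.780; Σzᵢ/Kᵢ = 0.730.
Since Σzᵢ/Kᵢ < 1 the mixture is above its dew point — single vapor phase.

superheated vapor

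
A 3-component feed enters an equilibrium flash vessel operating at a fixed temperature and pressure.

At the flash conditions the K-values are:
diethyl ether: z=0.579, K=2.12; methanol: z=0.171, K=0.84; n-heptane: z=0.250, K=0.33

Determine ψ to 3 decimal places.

Material balance + equilibrium reduce to Σ zᵢ(Kᵢ−1)/(1+ψ(Kᵢ−1)) = 0.
g(0) = ΣzᵢKᵢ − 1 = 0.454 and g(1) = 1 − Σzᵢ/Kᵢ = -0.234, so a root lies in (0, 1).
Newton–Raphson from ψ = 0.44:
  ψ = 0.440: g = 0.1675, g' = -0.557 → ψ = 0.741
  ψ = 0.741: g = -0.0092, g' = -0.665 → ψ = 0.727
Converged at ψ = 0.727.

ψ = 0.727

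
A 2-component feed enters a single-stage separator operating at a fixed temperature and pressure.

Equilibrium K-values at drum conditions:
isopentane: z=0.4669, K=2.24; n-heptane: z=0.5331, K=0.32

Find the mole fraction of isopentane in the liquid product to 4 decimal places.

x_isopentane = 0.3542

Binary case is linear: z₁(K₁−1)(1+V/F(K₂−1)) + z₂(K₂−1)(1+V/F(K₁−1)) = 0
⇒ V/F = [z₁(K₁−1)+z₂(K₂−1)] / [−(K₁−1)(K₂−1)] = 0.21645/0.84320 = 0.2567
Compositions from xᵢ = zᵢ/(1+V/F(Kᵢ−1)), yᵢ = Kᵢxᵢ:
  isopentane: x = 0.3542, y = 0.7933
  n-heptane: x = 0.6458, y = 0.2067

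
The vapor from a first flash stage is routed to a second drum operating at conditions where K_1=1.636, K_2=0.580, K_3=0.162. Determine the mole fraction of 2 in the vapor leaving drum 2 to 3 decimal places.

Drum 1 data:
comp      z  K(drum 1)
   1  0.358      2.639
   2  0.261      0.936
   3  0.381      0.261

y_2 (drum 2) = 0.179

Drum 1:
Material balance + equilibrium reduce to Σ zᵢ(Kᵢ−1)/(1+ψ₁(Kᵢ−1)) = 0.
g(0) = ΣzᵢKᵢ − 1 = 0.288 and g(1) = 1 − Σzᵢ/Kᵢ = -0.874, so a root lies in (0, 1).
Newton–Raphson from ψ₁ = 0.42:
  ψ₁ = 0.420: g = -0.0779, g' = -0.776 → ψ₁ = 0.320
  ψ₁ = 0.320: g = -0.0006, g' = -0.772 → ψ₁ = 0.319
Converged at ψ₁ = 0.319.
Drum-1 compositions:
  1: x = 0.235, y = 0.621
  2: x = 0.266, y = 0.249
  3: x = 0.498, y = 0.130
Drum-2 feed = drum-1 vapor: z₂ = (0.6205, 0.2494, 0.1301).
Drum 2:
Rachford–Rice: g(ψ₂) = Σ zᵢ(Kᵢ−1)/(1+ψ₂(Kᵢ−1)) = 0.
Check two-phase: ΣzᵢKᵢ = 1.181 > 1 and Σzᵢ/Kᵢ = 1.612 > 1, so g(0) = 0.181 > 0 and g(1) = -0.612 < 0.
Iterate (Newton) starting at ψ₂ = 0.5:
  ψ₂ = 0.500: g = -0.0208, g' = -0.486 → ψ₂ = 0.457
  ψ₂ = 0.457: g = -0.0006, g' = -0.458 → ψ₂ = 0.456
Converged at ψ₂ = 0.456.
  1: x = 0.481, y = 0.787
  2: x = 0.308, y = 0.179
  3: x = 0.211, y = 0.034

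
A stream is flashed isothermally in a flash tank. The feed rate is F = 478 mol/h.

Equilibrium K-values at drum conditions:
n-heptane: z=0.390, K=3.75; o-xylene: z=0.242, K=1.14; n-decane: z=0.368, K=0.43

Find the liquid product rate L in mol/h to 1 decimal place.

Material balance + equilibrium reduce to Σ zᵢ(Kᵢ−1)/(1+ψ(Kᵢ−1)) = 0.
Feasibility: ΣzᵢKᵢ = 1.897, Σzᵢ/Kᵢ = 1.172 — both > 1, two phases present.
Newton–Raphson from ψ = 0.32:
  ψ = 0.320: g = 0.3464, g' = -1.018 → ψ = 0.660
  ψ = 0.660: g = 0.0755, g' = -0.683 → ψ = 0.771
Converged at ψ = 0.771.
Then V = ψ·F = 0.7711·478 = 368.6 mol/h and L = F − V = 109.4 mol/h.

L = 109.4 mol/h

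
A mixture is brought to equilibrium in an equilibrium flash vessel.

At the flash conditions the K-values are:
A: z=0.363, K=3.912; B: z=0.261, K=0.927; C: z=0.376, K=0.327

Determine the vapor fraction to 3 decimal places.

Material balance + equilibrium reduce to Σ zᵢ(Kᵢ−1)/(1+ψ(Kᵢ−1)) = 0.
Feasibility: ΣzᵢKᵢ = 1.785, Σzᵢ/Kᵢ = 1.524 — both > 1, two phases present.
Newton–Raphson from ψ = 0.5:
  ψ = 0.500: g = 0.0292, g' = -0.899 → ψ = 0.533
Converged at ψ = 0.533.

ψ = 0.533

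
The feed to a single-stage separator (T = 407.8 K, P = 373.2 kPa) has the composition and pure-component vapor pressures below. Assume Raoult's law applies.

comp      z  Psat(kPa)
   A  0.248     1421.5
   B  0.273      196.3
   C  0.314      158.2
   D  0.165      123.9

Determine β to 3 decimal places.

β = 0.175

Raoult's law: Kᵢ = Pᵢˢᵃᵗ/P = Pᵢˢᵃᵗ/373.2.
  K_A = 1421.5/373.2 = 3.80895, K_B = 196.3/373.2 = 0.52599, K_C = 158.2/373.2 = 0.42390, K_D = 123.9/373.2 = 0.33199
Let β = V/F and solve Σ zᵢ(Kᵢ−1)/(1+β(Kᵢ−1)) = 0.
g(0) = ΣzᵢKᵢ − 1 = 0.276 and g(1) = 1 − Σzᵢ/Kᵢ = -0.822, so a root lies in (0, 1).
Newton–Raphson from β = 0.56:
  β = 0.560: g = -0.3486, g' = -0.824 → β = 0.137
  β = 0.137: g = 0.0468, g' = -1.302 → β = 0.173
  β = 0.173: g = 0.0023, g' = -1.182 → β = 0.175
Converged at β = 0.175.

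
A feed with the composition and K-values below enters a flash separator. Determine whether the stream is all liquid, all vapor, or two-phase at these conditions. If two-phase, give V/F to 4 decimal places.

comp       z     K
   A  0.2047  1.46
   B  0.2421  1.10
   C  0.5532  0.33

ΣzᵢKᵢ = 0.7477; Σzᵢ/Kᵢ = 2.0367.
Since ΣzᵢKᵢ < 1 the mixture is below its bubble point — single liquid phase.

all liquid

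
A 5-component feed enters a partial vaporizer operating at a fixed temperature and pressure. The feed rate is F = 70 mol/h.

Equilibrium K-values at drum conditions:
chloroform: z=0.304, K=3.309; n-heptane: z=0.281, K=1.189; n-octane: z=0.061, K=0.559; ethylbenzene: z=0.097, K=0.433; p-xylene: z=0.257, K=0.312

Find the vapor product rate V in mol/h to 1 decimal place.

V = 34.4 mol/h

Rachford–Rice: g(V/F) = Σ zᵢ(Kᵢ−1)/(1+V/F(Kᵢ−1)) = 0.
Check two-phase: ΣzᵢKᵢ = 1.496 > 1 and Σzᵢ/Kᵢ = 1.485 > 1, so g(0) = 0.496 > 0 and g(1) = -0.485 < 0.
Iterate (Newton) starting at V/F = 0.5:
  V/F = 0.500: g = -0.0065, g' = -0.720 → V/F = 0.491
Converged at V/F = 0.491.
Then V = V/F·F = 0.4910·70 = 34.4 mol/h and L = F − V = 35.6 mol/h.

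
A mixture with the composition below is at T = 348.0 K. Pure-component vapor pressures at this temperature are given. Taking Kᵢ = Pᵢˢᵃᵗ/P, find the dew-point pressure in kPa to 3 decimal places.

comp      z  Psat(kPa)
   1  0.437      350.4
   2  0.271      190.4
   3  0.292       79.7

At the dew point ψ → 1, so Σzᵢ/Kᵢ = 1 with Kᵢ = Pᵢˢᵃᵗ/P ⇒ 1/P = Σzᵢ/Pᵢˢᵃᵗ.
1/P = 0.437/350.4 + 0.271/190.4 + 0.292/79.7 = 0.006334 ⇒ P = 157.873 kPa

Pdew = 157.873 kPa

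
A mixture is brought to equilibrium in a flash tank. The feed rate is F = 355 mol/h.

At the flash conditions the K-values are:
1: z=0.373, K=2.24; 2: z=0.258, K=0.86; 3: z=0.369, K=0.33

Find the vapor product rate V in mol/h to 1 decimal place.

V = 100.3 mol/h

Material balance + equilibrium reduce to Σ zᵢ(Kᵢ−1)/(1+β(Kᵢ−1)) = 0.
g(0) = ΣzᵢKᵢ − 1 = 0.179 and g(1) = 1 − Σzᵢ/Kᵢ = -0.585, so a root lies in (0, 1).
Newton–Raphson from β = 0.51:
  β = 0.510: g = -0.1311, g' = -0.603 → β = 0.293
  β = 0.293: g = -0.0058, g' = -0.571 → β = 0.282
Converged at β = 0.282.
Then V = β·F = 0.2825·355 = 100.3 mol/h and L = F − V = 254.7 mol/h.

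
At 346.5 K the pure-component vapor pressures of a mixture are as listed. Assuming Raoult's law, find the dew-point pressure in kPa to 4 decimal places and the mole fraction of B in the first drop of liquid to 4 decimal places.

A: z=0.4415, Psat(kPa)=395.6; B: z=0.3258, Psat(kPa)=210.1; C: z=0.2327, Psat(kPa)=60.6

Pdew = 153.6889 kPa, x_B = 0.2383

At the dew point ψ → 1, so Σzᵢ/Kᵢ = 1 with Kᵢ = Pᵢˢᵃᵗ/P ⇒ 1/P = Σzᵢ/Pᵢˢᵃᵗ.
1/P = 0.4415/395.6 + 0.3258/210.1 + 0.2327/60.6 = 0.0065067 ⇒ P = 153.6889 kPa
xᵢ = zᵢP/Pᵢˢᵃᵗ ⇒ x_B = 0.3258·153.6889/210.1 = 0.2383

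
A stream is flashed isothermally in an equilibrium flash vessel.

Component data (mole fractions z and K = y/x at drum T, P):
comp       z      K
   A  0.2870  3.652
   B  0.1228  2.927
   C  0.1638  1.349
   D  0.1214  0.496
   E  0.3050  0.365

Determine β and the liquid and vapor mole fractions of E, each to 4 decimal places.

Rachford–Rice: g(β) = Σ zᵢ(Kᵢ−1)/(1+β(Kᵢ−1)) = 0.
Check two-phase: ΣzᵢKᵢ = 1.8001 > 1 and Σzᵢ/Kᵢ = 1.3223 > 1, so g(0) = 0.8001 > 0 and g(1) = -0.3223 < 0.
Newton iteration, β⁰ = 0.5:
  β = 0.5000: g = 0.13084, g' = -0.8250 → β = 0.6586
  β = 0.6586: g = 0.00340, g' = -0.8018 → β = 0.6628
Converged at β = 0.6628.
Compositions from xᵢ = zᵢ/(1+β(Kᵢ−1)), yᵢ = Kᵢxᵢ:
  A: x = 0.1041, y = 0.3801
  B: x = 0.0539, y = 0.1578
  C: x = 0.1330, y = 0.1795
  D: x = 0.1823, y = 0.0904
  E: x = 0.5267, y = 0.1922

β = 0.6628, x_E = 0.5267, y_E = 0.1922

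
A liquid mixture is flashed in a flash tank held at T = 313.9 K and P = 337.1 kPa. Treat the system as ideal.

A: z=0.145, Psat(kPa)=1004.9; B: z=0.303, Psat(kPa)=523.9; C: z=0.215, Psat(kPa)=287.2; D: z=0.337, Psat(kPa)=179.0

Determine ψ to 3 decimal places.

ψ = 0.607

Raoult's law: Kᵢ = Pᵢˢᵃᵗ/P = Pᵢˢᵃᵗ/337.1.
  K_A = 1004.9/337.1 = 2.98101, K_B = 523.9/337.1 = 1.55414, K_C = 287.2/337.1 = 0.85197, K_D = 179.0/337.1 = 0.53100
Let ψ = V/F and solve Σ zᵢ(Kᵢ−1)/(1+ψ(Kᵢ−1)) = 0.
Check two-phase: ΣzᵢKᵢ = 1.265 > 1 and Σzᵢ/Kᵢ = 1.131 > 1, so g(0) = 0.265 > 0 and g(1) = -0.131 < 0.
Newton–Raphson from ψ = 0.5:
  ψ = 0.500: g = 0.0349, g' = -0.333 → ψ = 0.605
  ψ = 0.605: g = 0.0008, g' = -0.320 → ψ = 0.607
Converged at ψ = 0.607.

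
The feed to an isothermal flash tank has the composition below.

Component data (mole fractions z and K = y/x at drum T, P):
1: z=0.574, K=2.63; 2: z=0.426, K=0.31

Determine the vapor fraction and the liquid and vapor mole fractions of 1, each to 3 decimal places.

Let ψ = V/F and solve Σ zᵢ(Kᵢ−1)/(1+ψ(Kᵢ−1)) = 0.
g(0) = ΣzᵢKᵢ − 1 = 0.642 and g(1) = 1 − Σzᵢ/Kᵢ = -0.592, so a root lies in (0, 1).
Newton–Raphson from ψ = 0.53:
  ψ = 0.530: g = 0.0386, g' = -0.943 → ψ = 0.571
Converged at ψ = 0.571.
Compositions from xᵢ = zᵢ/(1+ψ(Kᵢ−1)), yᵢ = Kᵢxᵢ:
  1: x = 0.297, y = 0.782
  2: x = 0.703, y = 0.218

ψ = 0.571, x_1 = 0.297, y_1 = 0.782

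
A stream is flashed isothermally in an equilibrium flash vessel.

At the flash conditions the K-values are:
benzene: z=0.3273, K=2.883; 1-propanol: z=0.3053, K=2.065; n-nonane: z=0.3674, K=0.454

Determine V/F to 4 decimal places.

Iterate (Newton) starting at V/F = 0.34:
  V/F = 0.3400: g = 0.36813, g' = -0.7832 → V/F = 0.8101
  V/F = 0.8101: g = 0.05892, g' = -0.6339 → V/F = 0.9030
  V/F = 0.9030: g = -0.00171, g' = -0.6753 → V/F = 0.9005
Converged at V/F = 0.9005.

V/F = 0.9005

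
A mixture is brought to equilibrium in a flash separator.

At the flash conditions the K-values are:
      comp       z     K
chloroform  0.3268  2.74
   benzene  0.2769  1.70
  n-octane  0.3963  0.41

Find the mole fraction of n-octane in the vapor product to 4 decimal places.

Newton–Raphson from V/F = 0.5:
  V/F = 0.5000: g = 0.11600, g' = -0.6349 → V/F = 0.6827
  V/F = 0.6827: g = -0.00046, g' = -0.6556 → V/F = 0.6820
Converged at V/F = 0.6820.
Compositions from xᵢ = zᵢ/(1+V/F(Kᵢ−1)), yᵢ = Kᵢxᵢ:
  chloroform: x = 0.1495, y = 0.4095
  benzene: x = 0.1874, y = 0.3186
  n-octane: x = 0.6631, y = 0.2719

y_n-octane = 0.2719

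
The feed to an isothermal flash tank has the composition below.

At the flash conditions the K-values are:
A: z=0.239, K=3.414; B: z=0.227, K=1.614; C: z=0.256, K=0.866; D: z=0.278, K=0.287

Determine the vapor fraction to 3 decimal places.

ψ = 0.534

Newton–Raphson from ψ = 0.5:
  ψ = 0.500: g = 0.0233, g' = -0.683 → ψ = 0.534
Converged at ψ = 0.534.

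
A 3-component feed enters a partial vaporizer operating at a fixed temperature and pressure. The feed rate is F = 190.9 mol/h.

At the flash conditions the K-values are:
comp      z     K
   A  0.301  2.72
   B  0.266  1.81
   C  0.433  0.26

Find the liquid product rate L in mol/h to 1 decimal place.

Iterate (Newton) starting at ψ = 0.36:
  ψ = 0.360: g = 0.0498, g' = -0.885 → ψ = 0.416
Converged at ψ = 0.416.
Then V = ψ·F = 0.4160·190.9 = 79.4 mol/h and L = F − V = 111.5 mol/h.

L = 111.5 mol/h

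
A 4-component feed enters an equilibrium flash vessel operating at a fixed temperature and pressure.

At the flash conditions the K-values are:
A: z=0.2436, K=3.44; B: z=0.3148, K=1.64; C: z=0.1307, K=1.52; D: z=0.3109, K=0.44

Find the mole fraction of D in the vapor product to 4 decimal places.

y_D = 0.2805

Material balance + equilibrium reduce to Σ zᵢ(Kᵢ−1)/(1+ψ(Kᵢ−1)) = 0.
Feasibility: ΣzᵢKᵢ = 1.6897, Σzᵢ/Kᵢ = 1.0553 — both > 1, two phases present.
Newton iteration, ψ⁰ = 0.34:
  ψ = 0.3400: g = 0.33304, g' = -0.6945 → ψ = 0.8195
  ψ = 0.8195: g = 0.05617, g' = -0.5671 → ψ = 0.9186
  ψ = 0.9186: g = -0.00230, g' = -0.6189 → ψ = 0.9149
Converged at ψ = 0.9149.
Compositions from xᵢ = zᵢ/(1+ψ(Kᵢ−1)), yᵢ = Kᵢxᵢ:
  A: x = 0.0754, y = 0.2593
  B: x = 0.1985, y = 0.3256
  C: x = 0.0886, y = 0.1346
  D: x = 0.6375, y = 0.2805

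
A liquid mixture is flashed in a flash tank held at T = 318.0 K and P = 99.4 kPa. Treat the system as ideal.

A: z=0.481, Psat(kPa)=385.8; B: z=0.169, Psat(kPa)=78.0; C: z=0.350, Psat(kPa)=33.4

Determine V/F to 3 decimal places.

V/F = 0.682

Raoult's law: Kᵢ = Pᵢˢᵃᵗ/P = Pᵢˢᵃᵗ/99.4.
  K_A = 385.8/99.4 = 3.88129, K_B = 78.0/99.4 = 0.78471, K_C = 33.4/99.4 = 0.33602
Material balance + equilibrium reduce to Σ zᵢ(Kᵢ−1)/(1+V/F(Kᵢ−1)) = 0.
Feasibility: ΣzᵢKᵢ = 2.117, Σzᵢ/Kᵢ = 1.381 — both > 1, two phases present.
Newton–Raphson from V/F = 0.58:
  V/F = 0.580: g = 0.0993, g' = -0.978 → V/F = 0.682
Converged at V/F = 0.682.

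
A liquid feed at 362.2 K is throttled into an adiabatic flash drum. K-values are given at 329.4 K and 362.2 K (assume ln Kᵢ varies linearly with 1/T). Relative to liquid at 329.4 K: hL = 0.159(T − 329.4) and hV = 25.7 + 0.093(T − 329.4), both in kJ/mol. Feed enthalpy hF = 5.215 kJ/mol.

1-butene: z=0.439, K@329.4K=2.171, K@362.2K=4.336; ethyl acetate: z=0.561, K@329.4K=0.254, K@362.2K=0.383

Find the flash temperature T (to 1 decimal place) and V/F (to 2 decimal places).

Adiabatic flash: solve Rachford–Rice at each trial T, then check hF = ψ·hV(T) + (1−ψ)·hL(T).
  T = 329.4 K: K = (2.171, 0.254), RR gives ψ = 0.109, H_out = 2.811 kJ/mol
  T = 362.2 K: K = (4.336, 0.383), RR gives ψ = 0.543, H_out = 18.003 kJ/mol
  T = 345.8 K: K = (3.119, 0.315), RR gives ψ = 0.376, H_out = 11.866 kJ/mol
  T = 337.6 K: K = (2.614, 0.284), RR gives ψ = 0.265, H_out = 7.973 kJ/mol
  T = 333.5 K: K = (2.385, 0.269), RR gives ψ = 0.195, H_out = 5.612 kJ/mol
  T = 331.4 K: K = (2.273, 0.261), RR gives ψ = 0.154, H_out = 4.244 kJ/mol
Linear interpolation between T = 331.4 (H_out = 4.244) and T = 333.5 (H_out = 5.612) on hF = 5.215 gives T ≈ 332.9 K, at which ψ = 0.18.

T = 332.9 K, V/F = 0.18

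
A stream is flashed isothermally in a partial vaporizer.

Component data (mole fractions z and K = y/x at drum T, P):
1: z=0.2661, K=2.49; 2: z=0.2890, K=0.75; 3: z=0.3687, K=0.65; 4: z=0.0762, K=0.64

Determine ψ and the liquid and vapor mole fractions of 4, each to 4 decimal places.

Material balance + equilibrium reduce to Σ zᵢ(Kᵢ−1)/(1+ψ(Kᵢ−1)) = 0.
Feasibility: ΣzᵢKᵢ = 1.1678, Σzᵢ/Kᵢ = 1.1785 — both > 1, two phases present.
Iterate (Newton) starting at ψ = 0.61:
  ψ = 0.6100: g = -0.07677, g' = -0.2765 → ψ = 0.3323
  ψ = 0.3323: g = 0.00919, g' = -0.3563 → ψ = 0.3581
  ψ = 0.3581: g = 0.00015, g' = -0.3450 → ψ = 0.3586
Converged at ψ = 0.3586.
Compositions from xᵢ = zᵢ/(1+ψ(Kᵢ−1)), yᵢ = Kᵢxᵢ:
  1: x = 0.1734, y = 0.4319
  2: x = 0.3175, y = 0.2381
  3: x = 0.4216, y = 0.2740
  4: x = 0.0875, y = 0.0560

ψ = 0.3586, x_4 = 0.0875, y_4 = 0.0560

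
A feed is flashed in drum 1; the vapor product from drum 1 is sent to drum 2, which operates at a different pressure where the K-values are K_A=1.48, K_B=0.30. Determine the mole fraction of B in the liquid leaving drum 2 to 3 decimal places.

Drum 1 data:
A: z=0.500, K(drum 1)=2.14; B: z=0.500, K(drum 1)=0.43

x_B (drum 2) = 0.407

Drum 1:
Let ψ₁ = V/F and solve Σ zᵢ(Kᵢ−1)/(1+ψ₁(Kᵢ−1)) = 0.
g(0) = ΣzᵢKᵢ − 1 = 0.285 and g(1) = 1 − Σzᵢ/Kᵢ = -0.396, so a root lies in (0, 1).
Newton–Raphson from ψ₁ = 0.5:
  ψ₁ = 0.500: g = -0.0355, g' = -0.581 → ψ₁ = 0.439
Converged at ψ₁ = 0.439.
Drum-1 compositions:
  A: x = 0.333, y = 0.713
  B: x = 0.667, y = 0.287
Drum-2 feed = drum-1 vapor: z₂ = (0.7133, 0.2867).
Drum 2:
Let ψ₂ = V/F and solve Σ zᵢ(Kᵢ−1)/(1+ψ₂(Kᵢ−1)) = 0.
Check two-phase: ΣzᵢKᵢ = 1.142 > 1 and Σzᵢ/Kᵢ = 1.438 > 1, so g(0) = 0.142 > 0 and g(1) = -0.438 < 0.
Binary case is linear: z₁(K₁−1)(1+ψ₂(K₂−1)) + z₂(K₂−1)(1+ψ₂(K₁−1)) = 0
⇒ ψ₂ = [z₁(K₁−1)+z₂(K₂−1)] / [−(K₁−1)(K₂−1)] = 0.1417/0.3360 = 0.422
  A: x = 0.593, y = 0.878
  B: x = 0.407, y = 0.122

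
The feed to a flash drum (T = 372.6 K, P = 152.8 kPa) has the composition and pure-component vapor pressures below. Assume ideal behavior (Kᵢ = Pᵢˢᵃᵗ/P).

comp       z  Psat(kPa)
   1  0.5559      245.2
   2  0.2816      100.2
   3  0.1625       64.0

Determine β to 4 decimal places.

β = 0.5283

Raoult's law: Kᵢ = Pᵢˢᵃᵗ/P = Pᵢˢᵃᵗ/152.8.
  K_1 = 245.2/152.8 = 1.604712, K_2 = 100.2/152.8 = 0.655759, K_3 = 64.0/152.8 = 0.418848
Let β = V/F and solve Σ zᵢ(Kᵢ−1)/(1+β(Kᵢ−1)) = 0.
g(0) = ΣzᵢKᵢ − 1 = 0.1448 and g(1) = 1 − Σzᵢ/Kᵢ = -0.1638, so a root lies in (0, 1).
Newton–Raphson from β = 0.57:
  β = 0.5700: g = -0.01183, g' = -0.2868 → β = 0.5288
  β = 0.5288: g = -0.00012, g' = -0.2810 → β = 0.5283
Converged at β = 0.5283.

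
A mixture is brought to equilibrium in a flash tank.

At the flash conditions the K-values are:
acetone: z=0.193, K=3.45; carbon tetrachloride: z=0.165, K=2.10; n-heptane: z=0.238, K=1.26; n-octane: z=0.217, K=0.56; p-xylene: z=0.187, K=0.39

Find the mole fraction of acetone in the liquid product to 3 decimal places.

x_acetone = 0.072

Let β = V/F and solve Σ zᵢ(Kᵢ−1)/(1+β(Kᵢ−1)) = 0.
g(0) = ΣzᵢKᵢ − 1 = 0.507 and g(1) = 1 − Σzᵢ/Kᵢ = -0.190, so a root lies in (0, 1).
Newton–Raphson from β = 0.5:
  β = 0.500: g = 0.0978, g' = -0.543 → β = 0.680
  β = 0.680: g = 0.0025, g' = -0.529 → β = 0.685
Converged at β = 0.685.
Compositions from xᵢ = zᵢ/(1+β(Kᵢ−1)), yᵢ = Kᵢxᵢ:
  acetone: x = 0.072, y = 0.249
  carbon tetrachloride: x = 0.094, y = 0.198
  n-heptane: x = 0.202, y = 0.255
  n-octane: x = 0.311, y = 0.174
  p-xylene: x = 0.321, y = 0.125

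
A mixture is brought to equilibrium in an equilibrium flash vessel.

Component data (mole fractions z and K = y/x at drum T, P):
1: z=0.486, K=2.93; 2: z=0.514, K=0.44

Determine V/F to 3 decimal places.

V/F = 0.602

Binary case is linear: z₁(K₁−1)(1+V/F(K₂−1)) + z₂(K₂−1)(1+V/F(K₁−1)) = 0
⇒ V/F = [z₁(K₁−1)+z₂(K₂−1)] / [−(K₁−1)(K₂−1)] = 0.6501/1.0808 = 0.602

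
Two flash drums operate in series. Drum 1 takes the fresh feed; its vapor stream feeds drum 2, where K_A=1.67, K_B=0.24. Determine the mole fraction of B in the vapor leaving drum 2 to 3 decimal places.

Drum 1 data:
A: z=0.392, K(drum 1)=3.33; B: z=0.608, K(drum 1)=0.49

Drum 1:
Rachford–Rice: g(ψ₁) = Σ zᵢ(Kᵢ−1)/(1+ψ₁(Kᵢ−1)) = 0.
Check two-phase: ΣzᵢKᵢ = 1.603 > 1 and Σzᵢ/Kᵢ = 1.359 > 1, so g(0) = 0.603 > 0 and g(1) = -0.359 < 0.
Iterate (Newton) starting at ψ₁ = 0.5:
  ψ₁ = 0.500: g = 0.0057, g' = -0.739 → ψ₁ = 0.508
Converged at ψ₁ = 0.508.
Drum-1 compositions:
  A: x = 0.180, y = 0.598
  B: x = 0.820, y = 0.402
Drum-2 feed = drum-1 vapor: z₂ = (0.5980, 0.4020).
Drum 2:
Material balance + equilibrium reduce to Σ zᵢ(Kᵢ−1)/(1+ψ₂(Kᵢ−1)) = 0.
Feasibility: ΣzᵢKᵢ = 1.095, Σzᵢ/Kᵢ = 2.033 — both > 1, two phases present.
Iterate (Newton) starting at ψ₂ = 0.5:
  ψ₂ = 0.500: g = -0.1927, g' = -0.755 → ψ₂ = 0.245
  ψ₂ = 0.245: g = -0.0311, g' = -0.549 → ψ₂ = 0.188
  ψ₂ = 0.188: g = -0.0006, g' = -0.528 → ψ₂ = 0.187
Converged at ψ₂ = 0.187.
  A: x = 0.531, y = 0.888
  B: x = 0.469, y = 0.112

y_B (drum 2) = 0.112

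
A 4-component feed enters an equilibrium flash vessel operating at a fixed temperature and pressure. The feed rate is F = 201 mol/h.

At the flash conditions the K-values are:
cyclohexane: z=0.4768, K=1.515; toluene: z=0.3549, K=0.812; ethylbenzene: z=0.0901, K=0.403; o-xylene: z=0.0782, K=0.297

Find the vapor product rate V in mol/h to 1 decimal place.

V = 66.5 mol/h

Material balance + equilibrium reduce to Σ zᵢ(Kᵢ−1)/(1+ψ(Kᵢ−1)) = 0.
Check two-phase: ΣzᵢKᵢ = 1.0701 > 1 and Σzᵢ/Kᵢ = 1.2387 > 1, so g(0) = 0.0701 > 0 and g(1) = -0.2387 < 0.
Newton–Raphson from ψ = 0.35:
  ψ = 0.3500: g = -0.00428, g' = -0.2245 → ψ = 0.3309
  ψ = 0.3309: g = -0.00002, g' = -0.2221 → ψ = 0.3308
Converged at ψ = 0.3308.
Then V = ψ·F = 0.3308·201 = 66.5 mol/h and L = F − V = 134.5 mol/h.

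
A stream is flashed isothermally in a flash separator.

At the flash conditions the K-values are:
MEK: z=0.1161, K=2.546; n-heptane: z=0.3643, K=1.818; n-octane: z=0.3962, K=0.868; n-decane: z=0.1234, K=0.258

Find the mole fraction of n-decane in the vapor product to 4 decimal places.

y_n-decane = 0.0726

Let ψ = V/F and solve Σ zᵢ(Kᵢ−1)/(1+ψ(Kᵢ−1)) = 0.
Check two-phase: ΣzᵢKᵢ = 1.3336 > 1 and Σzᵢ/Kᵢ = 1.1807 > 1, so g(0) = 0.3336 > 0 and g(1) = -0.1807 < 0.
Newton iteration, ψ⁰ = 0.55:
  ψ = 0.5500: g = 0.09145, g' = -0.3990 → ψ = 0.7792
  ψ = 0.7792: g = -0.01196, g' = -0.5384 → ψ = 0.7570
  ψ = 0.7570: g = -0.00028, g' = -0.5141 → ψ = 0.7565
Converged at ψ = 0.7565.
Compositions from xᵢ = zᵢ/(1+ψ(Kᵢ−1)), yᵢ = Kᵢxᵢ:
  MEK: x = 0.0535, y = 0.1362
  n-heptane: x = 0.2250, y = 0.4091
  n-octane: x = 0.4402, y = 0.3821
  n-decane: x = 0.2813, y = 0.0726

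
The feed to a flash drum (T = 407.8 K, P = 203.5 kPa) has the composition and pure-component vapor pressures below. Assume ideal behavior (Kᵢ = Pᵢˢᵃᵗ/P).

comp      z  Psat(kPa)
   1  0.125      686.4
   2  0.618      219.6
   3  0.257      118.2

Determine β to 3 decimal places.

Raoult's law: Kᵢ = Pᵢˢᵃᵗ/P = Pᵢˢᵃᵗ/203.5.
  K_1 = 686.4/203.5 = 3.37297, K_2 = 219.6/203.5 = 1.07912, K_3 = 118.2/203.5 = 0.58084
Material balance + equilibrium reduce to Σ zᵢ(Kᵢ−1)/(1+β(Kᵢ−1)) = 0.
Feasibility: ΣzᵢKᵢ = 1.238, Σzᵢ/Kᵢ = 1.052 — both > 1, two phases present.
Newton iteration, β⁰ = 0.5:
  β = 0.500: g = 0.0464, g' = -0.223 → β = 0.708
  β = 0.708: g = 0.0038, g' = -0.193 → β = 0.728
Converged at β = 0.728.

β = 0.728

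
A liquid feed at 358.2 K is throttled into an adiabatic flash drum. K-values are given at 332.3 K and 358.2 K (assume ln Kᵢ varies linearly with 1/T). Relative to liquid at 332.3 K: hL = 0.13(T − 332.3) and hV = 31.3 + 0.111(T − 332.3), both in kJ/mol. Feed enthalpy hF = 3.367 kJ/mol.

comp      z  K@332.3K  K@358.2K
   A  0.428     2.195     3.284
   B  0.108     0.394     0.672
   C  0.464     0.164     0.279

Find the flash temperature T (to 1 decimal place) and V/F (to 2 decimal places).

T = 334.5 K, V/F = 0.10

Adiabatic flash: solve Rachford–Rice at each trial T, then check hF = ψ·hV(T) + (1−ψ)·hL(T).
  T = 332.3 K: K = (2.195, 0.394, 0.164), RR gives ψ = 0.061, H_out = 1.909 kJ/mol
  T = 358.2 K: K = (3.284, 0.672, 0.279), RR gives ψ = 0.400, H_out = 15.689 kJ/mol
  T = 345.2 K: K = (2.703, 0.519, 0.216), RR gives ψ = 0.250, H_out = 9.431 kJ/mol
  T = 338.8 K: K = (2.443, 0.454, 0.189), RR gives ψ = 0.164, H_out = 5.970 kJ/mol
  T = 335.6 K: K = (2.319, 0.424, 0.176), RR gives ψ = 0.116, H_out = 4.059 kJ/mol
  T = 334.0 K: K = (2.258, 0.409, 0.170), RR gives ψ = 0.090, H_out = 3.043 kJ/mol
Linear interpolation between T = 334.0 (H_out = 3.043) and T = 335.6 (H_out = 4.059) on hF = 3.367 gives T ≈ 334.5 K, at which ψ = 0.10.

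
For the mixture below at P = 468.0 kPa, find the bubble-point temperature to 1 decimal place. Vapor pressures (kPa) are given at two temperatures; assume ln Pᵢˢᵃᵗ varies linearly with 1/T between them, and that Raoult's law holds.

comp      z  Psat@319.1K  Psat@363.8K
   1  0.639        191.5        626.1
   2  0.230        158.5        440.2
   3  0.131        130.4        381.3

T = 356.6 K

Bubble-point temperature: ΣzᵢPᵢˢᵃᵗ(T) = P. Interpolate ln Pᵢˢᵃᵗ = aᵢ + bᵢ/T.
  T = 319.1 K: ΣzᵢPᵢˢᵃᵗ = 175.91 kPa
  T = 363.8 K: ΣzᵢPᵢˢᵃᵗ = 551.27 kPa
  T = 341.5 K: ΣzᵢPᵢˢᵃᵗ = 323.49 kPa
  T = 352.6 K: ΣzᵢPᵢˢᵃᵗ = 425.31 kPa
  T = 358.2 K: ΣzᵢPᵢˢᵃᵗ = 485.18 kPa
  T = 355.4 K: ΣzᵢPᵢˢᵃᵗ = 454.49 kPa
Interpolating between 355.4 K and 358.2 K gives T ≈ 356.6 K.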